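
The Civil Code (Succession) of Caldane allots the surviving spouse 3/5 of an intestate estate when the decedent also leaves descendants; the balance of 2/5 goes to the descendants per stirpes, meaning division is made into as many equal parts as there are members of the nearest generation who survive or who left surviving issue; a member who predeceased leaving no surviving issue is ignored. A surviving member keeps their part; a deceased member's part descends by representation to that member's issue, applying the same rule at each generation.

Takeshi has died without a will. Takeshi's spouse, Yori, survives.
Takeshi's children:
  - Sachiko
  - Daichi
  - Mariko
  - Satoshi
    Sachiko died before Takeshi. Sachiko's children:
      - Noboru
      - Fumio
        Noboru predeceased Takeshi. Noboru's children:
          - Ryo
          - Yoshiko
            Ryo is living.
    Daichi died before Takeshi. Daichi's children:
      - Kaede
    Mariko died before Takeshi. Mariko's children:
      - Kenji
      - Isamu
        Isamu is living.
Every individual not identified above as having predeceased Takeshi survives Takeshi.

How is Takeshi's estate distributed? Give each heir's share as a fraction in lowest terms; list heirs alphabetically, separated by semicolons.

Fumio 1/20; Isamu 1/20; Kaede 1/10; Kenji 1/20; Ryo 1/40; Satoshi 1/10; Yori 3/5; Yoshiko 1/40

Yori, as surviving spouse, takes 3/5.
The remaining 2/5 passes to Takeshi's descendants per stirpes.
The 2/5 is divided into 4 equal shares of 1/10 among Sachiko, Daichi, Mariko, Satoshi.
Sachiko predeceased; the 1/10 allotted to Sachiko's branch passes to Sachiko's issue by representation.
The 1/10 is divided into 2 equal shares of 1/20 among Noboru, Fumio.
Noboru predeceased; the 1/20 allotted to Noboru's branch passes to Noboru's issue by representation.
The 1/20 is divided into 2 equal shares of 1/40 among Ryo, Yoshiko.
Ryo is living and takes 1/40.
Yoshiko is living and takes 1/40.
Fumio is living and takes 1/20.
Daichi predeceased; the 1/10 allotted to Daichi's branch passes to Daichi's issue by representation.
Kaede is the sole taker at this level and receives the full 1/10.
Mariko predeceased; the 1/10 allotted to Mariko's branch passes to Mariko's issue by representation.
The 1/10 is divided into 2 equal shares of 1/20 among Kenji, Isamu.
Kenji is living and takes 1/20.
Isamu is living and takes 1/20.
Satoshi is living and takes 1/10.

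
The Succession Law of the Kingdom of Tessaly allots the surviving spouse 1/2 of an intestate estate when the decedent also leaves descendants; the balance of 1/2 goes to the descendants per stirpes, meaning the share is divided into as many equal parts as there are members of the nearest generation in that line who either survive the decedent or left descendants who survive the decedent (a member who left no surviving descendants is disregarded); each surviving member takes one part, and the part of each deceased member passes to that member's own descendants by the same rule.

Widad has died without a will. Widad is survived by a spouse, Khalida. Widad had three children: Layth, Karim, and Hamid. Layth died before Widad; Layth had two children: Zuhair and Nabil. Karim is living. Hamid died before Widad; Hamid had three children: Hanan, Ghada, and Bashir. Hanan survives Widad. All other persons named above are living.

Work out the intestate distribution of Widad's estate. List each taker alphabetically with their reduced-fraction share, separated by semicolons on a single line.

Bashir 1/18; Ghada 1/18; Hanan 1/18; Karim 1/6; Khalida 1/2; Nabil 1/12; Zuhair 1/12

Khalida, as surviving spouse, takes 1/2.
The remaining 1/2 passes to Widad's descendants per stirpes.
The 1/2 is divided into 3 equal shares of 1/6 among Layth, Karim, Hamid.
Layth predeceased; the 1/6 allotted to Layth's branch passes to Layth's issue by representation.
The 1/6 is divided into 2 equal shares of 1/12 among Zuhair, Nabil.
Zuhair is living and takes 1/12.
Nabil is living and takes 1/12.
Karim is living and takes 1/6.
Hamid predeceased; the 1/6 allotted to Hamid's branch passes to Hamid's issue by representation.
The 1/6 is divided into 3 equal shares of 1/18 among Hanan, Ghada, Bashir.
Hanan is living and takes 1/18.
Ghada is living and takes 1/18.
Bashir is living and takes 1/18.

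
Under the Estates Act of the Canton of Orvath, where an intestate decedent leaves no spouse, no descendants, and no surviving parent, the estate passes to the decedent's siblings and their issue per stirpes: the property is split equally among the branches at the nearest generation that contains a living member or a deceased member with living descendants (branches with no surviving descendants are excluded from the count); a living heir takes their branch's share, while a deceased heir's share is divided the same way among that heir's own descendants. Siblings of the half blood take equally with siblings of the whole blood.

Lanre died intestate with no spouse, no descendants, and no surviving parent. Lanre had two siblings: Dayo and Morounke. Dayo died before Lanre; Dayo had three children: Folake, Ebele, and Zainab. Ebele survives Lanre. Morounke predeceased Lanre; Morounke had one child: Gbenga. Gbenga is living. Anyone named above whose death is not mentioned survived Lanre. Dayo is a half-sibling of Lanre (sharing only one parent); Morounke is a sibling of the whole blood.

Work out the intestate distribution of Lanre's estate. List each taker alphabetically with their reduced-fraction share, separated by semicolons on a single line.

Ebele 1/6; Folake 1/6; Gbenga 1/2; Zainab 1/6

No spouse, descendants, or parent survives, so the estate passes to Lanre's siblings per stirpes.
Half-blood and whole-blood siblings take equally under the stated rule.
The estate is divided into 2 equal shares of 1/2 among Dayo, Morounke.
Dayo predeceased; the 1/2 allotted to Dayo's branch passes to Dayo's issue by representation.
The 1/2 is divided into 3 equal shares of 1/6 among Folake, Ebele, Zainab.
Folake is living and takes 1/6.
Ebele is living and takes 1/6.
Zainab is living and takes 1/6.
Morounke predeceased; the 1/2 allotted to Morounke's branch passes to Morounke's issue by representation.
Gbenga is the sole taker at this level and receives the full 1/2.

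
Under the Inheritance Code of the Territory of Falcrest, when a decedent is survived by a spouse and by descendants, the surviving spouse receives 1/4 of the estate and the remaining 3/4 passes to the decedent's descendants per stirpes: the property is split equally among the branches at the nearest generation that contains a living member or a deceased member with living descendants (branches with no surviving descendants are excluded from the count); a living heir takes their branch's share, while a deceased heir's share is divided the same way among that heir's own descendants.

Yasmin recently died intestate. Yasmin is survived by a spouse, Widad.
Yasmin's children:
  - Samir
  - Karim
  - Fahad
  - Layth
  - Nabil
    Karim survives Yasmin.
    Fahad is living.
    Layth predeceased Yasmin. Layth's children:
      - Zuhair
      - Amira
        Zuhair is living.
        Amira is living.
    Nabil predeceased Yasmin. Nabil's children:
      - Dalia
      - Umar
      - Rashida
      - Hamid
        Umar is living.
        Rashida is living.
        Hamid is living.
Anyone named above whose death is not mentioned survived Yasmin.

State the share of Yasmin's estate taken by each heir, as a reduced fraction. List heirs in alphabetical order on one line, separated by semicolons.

Widad, as surviving spouse, takes 1/4.
The remaining 3/4 passes to Yasmin's descendants per stirpes.
The 3/4 is divided into 5 equal shares of 3/20 among Samir, Karim, Fahad, Layth, Nabil.
Samir is living and takes 3/20.
Karim is living and takes 3/20.
Fahad is living and takes 3/20.
Layth predeceased; the 3/20 allotted to Layth's branch passes to Layth's issue by representation.
The 3/20 is divided into 2 equal shares of 3/40 among Zuhair, Amira.
Zuhair is living and takes 3/40.
Amira is living and takes 3/40.
Nabil predeceased; the 3/20 allotted to Nabil's branch passes to Nabil's issue by representation.
The 3/20 is divided into 4 equal shares of 3/80 among Dalia, Umar, Rashida, Hamid.
Dalia is living and takes 3/80.
Umar is living and takes 3/80.
Rashida is living and takes 3/80.
Hamid is living and takes 3/80.

Amira 3/40; Dalia 3/80; Fahad 3/20; Hamid 3/80; Karim 3/20; Rashida 3/80; Samir 3/20; Umar 3/80; Widad 1/4; Zuhair 3/40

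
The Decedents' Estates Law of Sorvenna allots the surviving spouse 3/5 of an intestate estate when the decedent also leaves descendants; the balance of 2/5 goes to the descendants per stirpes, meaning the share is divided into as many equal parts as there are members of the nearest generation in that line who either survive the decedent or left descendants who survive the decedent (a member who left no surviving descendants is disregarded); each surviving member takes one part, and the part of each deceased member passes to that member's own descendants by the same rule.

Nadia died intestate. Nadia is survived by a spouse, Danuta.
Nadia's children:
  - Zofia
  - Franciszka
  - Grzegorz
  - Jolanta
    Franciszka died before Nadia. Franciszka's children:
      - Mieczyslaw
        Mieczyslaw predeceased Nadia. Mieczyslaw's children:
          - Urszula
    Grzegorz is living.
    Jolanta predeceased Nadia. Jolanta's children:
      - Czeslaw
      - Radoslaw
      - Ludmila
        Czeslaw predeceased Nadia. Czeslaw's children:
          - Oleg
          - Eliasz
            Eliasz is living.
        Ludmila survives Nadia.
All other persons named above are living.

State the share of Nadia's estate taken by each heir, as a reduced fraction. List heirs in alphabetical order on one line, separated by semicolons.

Danuta 3/5; Eliasz 1/60; Grzegorz 1/10; Ludmila 1/30; Oleg 1/60; Radoslaw 1/30; Urszula 1/10; Zofia 1/10

Danuta, as surviving spouse, takes 3/5.
The remaining 2/5 passes to Nadia's descendants per stirpes.
The 2/5 is divided into 4 equal shares of 1/10 among Zofia, Franciszka, Grzegorz, Jolanta.
Zofia is living and takes 1/10.
Franciszka predeceased; the 1/10 allotted to Franciszka's branch passes to Franciszka's issue by representation.
Mieczyslaw's line is the sole branch at this level, so the full 1/10 passes to Mieczyslaw's issue by representation.
Urszula is the sole taker at this level and receives the full 1/10.
Grzegorz is living and takes 1/10.
Jolanta predeceased; the 1/10 allotted to Jolanta's branch passes to Jolanta's issue by representation.
The 1/10 is divided into 3 equal shares of 1/30 among Czeslaw, Radoslaw, Ludmila.
Czeslaw predeceased; the 1/30 allotted to Czeslaw's branch passes to Czeslaw's issue by representation.
The 1/30 is divided into 2 equal shares of 1/60 among Oleg, Eliasz.
Oleg is living and takes 1/60.
Eliasz is living and takes 1/60.
Radoslaw is living and takes 1/30.
Ludmila is living and takes 1/30.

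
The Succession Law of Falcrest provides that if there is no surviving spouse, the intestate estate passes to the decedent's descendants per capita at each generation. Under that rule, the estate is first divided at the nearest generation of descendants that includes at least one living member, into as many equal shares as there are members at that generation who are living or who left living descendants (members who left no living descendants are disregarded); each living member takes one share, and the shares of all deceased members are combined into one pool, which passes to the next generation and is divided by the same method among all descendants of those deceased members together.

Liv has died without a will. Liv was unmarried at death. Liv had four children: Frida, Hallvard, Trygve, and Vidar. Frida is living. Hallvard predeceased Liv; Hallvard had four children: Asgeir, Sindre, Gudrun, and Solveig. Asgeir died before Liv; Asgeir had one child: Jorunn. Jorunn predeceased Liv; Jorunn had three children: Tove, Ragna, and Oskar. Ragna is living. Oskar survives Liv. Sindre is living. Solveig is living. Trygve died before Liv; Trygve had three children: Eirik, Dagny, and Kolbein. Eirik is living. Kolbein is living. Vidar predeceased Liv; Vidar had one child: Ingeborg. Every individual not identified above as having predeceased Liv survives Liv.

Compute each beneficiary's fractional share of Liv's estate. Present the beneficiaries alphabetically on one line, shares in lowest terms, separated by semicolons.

There is no surviving spouse, so the entire estate passes to Liv's descendants per capita at each generation.
At generation 1 (Frida, Hallvard, Trygve, Vidar) there are 4 shares of (1)/4 = 1/4 each.
Living: Frida — each takes 1/4.
Deceased: Hallvard, Trygve, and Vidar. Their combined 3/4 is pooled and carried to generation 2.
At generation 2 (Asgeir, Sindre, Gudrun, Solveig, Eirik, Dagny, Kolbein, Ingeborg) there are 8 shares of (3/4)/8 = 3/32 each.
Living: Sindre, Gudrun, Solveig, Eirik, Dagny, Kolbein, and Ingeborg — each takes 3/32.
Deceased: Asgeir. That 3/32 share is carried to generation 3.
At generation 3 (Jorunn) there are 1 shares of (3/32)/1 = 3/32 each.
Deceased: Jorunn. That 3/32 share is carried to generation 4.
At generation 4 (Tove, Ragna, Oskar) there are 3 shares of (3/32)/3 = 1/32 each.
Living: Tove, Ragna, and Oskar — each takes 1/32.

Dagny 3/32; Eirik 3/32; Frida 1/4; Gudrun 3/32; Ingeborg 3/32; Kolbein 3/32; Oskar 1/32; Ragna 1/32; Sindre 3/32; Solveig 3/32; Tove 1/32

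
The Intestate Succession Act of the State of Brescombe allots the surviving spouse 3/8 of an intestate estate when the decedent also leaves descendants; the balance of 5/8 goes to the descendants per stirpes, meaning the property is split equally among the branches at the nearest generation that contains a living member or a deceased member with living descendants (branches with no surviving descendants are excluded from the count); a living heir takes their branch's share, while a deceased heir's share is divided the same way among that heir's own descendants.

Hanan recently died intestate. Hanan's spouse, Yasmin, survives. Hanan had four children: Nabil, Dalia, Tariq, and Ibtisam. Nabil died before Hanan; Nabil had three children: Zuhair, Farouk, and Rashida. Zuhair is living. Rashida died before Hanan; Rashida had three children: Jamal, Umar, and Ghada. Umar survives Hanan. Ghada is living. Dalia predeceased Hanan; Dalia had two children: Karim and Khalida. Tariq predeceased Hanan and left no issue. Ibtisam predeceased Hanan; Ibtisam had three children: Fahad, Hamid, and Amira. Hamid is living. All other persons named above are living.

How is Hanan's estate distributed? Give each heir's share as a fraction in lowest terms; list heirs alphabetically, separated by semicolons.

Amira 5/72; Fahad 5/72; Farouk 5/72; Ghada 5/216; Hamid 5/72; Jamal 5/216; Karim 5/48; Khalida 5/48; Umar 5/216; Yasmin 3/8; Zuhair 5/72

Yasmin, as surviving spouse, takes 3/8.
The remaining 5/8 passes to Hanan's descendants per stirpes.
Tariq left no surviving issue, so that branch lapses and is disregarded.
The 5/8 is divided into 3 equal shares of 5/24 among Nabil, Dalia, Ibtisam.
Nabil predeceased; the 5/24 allotted to Nabil's branch passes to Nabil's issue by representation.
The 5/24 is divided into 3 equal shares of 5/72 among Zuhair, Farouk, Rashida.
Zuhair is living and takes 5/72.
Farouk is living and takes 5/72.
Rashida predeceased; the 5/72 allotted to Rashida's branch passes to Rashida's issue by representation.
The 5/72 is divided into 3 equal shares of 5/216 among Jamal, Umar, Ghada.
Jamal is living and takes 5/216.
Umar is living and takes 5/216.
Ghada is living and takes 5/216.
Dalia predeceased; the 5/24 allotted to Dalia's branch passes to Dalia's issue by representation.
The 5/24 is divided into 2 equal shares of 5/48 among Karim, Khalida.
Karim is living and takes 5/48.
Khalida is living and takes 5/48.
Ibtisam predeceased; the 5/24 allotted to Ibtisam's branch passes to Ibtisam's issue by representation.
The 5/24 is divided into 3 equal shares of 5/72 among Fahad, Hamid, Amira.
Fahad is living and takes 5/72.
Hamid is living and takes 5/72.
Amira is living and takes 5/72.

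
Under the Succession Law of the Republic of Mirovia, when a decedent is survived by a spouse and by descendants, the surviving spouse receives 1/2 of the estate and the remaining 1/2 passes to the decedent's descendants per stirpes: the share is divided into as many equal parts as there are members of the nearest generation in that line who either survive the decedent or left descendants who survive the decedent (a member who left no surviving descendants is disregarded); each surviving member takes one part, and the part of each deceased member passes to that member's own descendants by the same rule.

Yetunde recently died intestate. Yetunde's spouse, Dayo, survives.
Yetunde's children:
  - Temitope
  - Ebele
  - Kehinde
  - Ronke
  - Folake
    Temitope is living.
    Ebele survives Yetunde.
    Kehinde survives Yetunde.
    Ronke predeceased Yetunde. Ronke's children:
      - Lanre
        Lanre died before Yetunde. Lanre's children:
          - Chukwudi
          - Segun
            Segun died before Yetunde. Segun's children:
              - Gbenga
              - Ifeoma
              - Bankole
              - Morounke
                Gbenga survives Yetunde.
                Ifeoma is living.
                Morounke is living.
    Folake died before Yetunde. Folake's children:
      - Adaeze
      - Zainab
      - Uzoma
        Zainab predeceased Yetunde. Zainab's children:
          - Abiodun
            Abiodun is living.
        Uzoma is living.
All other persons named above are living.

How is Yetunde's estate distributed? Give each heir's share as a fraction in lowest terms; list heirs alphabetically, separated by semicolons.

Abiodun 1/30; Adaeze 1/30; Bankole 1/80; Chukwudi 1/20; Dayo 1/2; Ebele 1/10; Gbenga 1/80; Ifeoma 1/80; Kehinde 1/10; Morounke 1/80; Temitope 1/10; Uzoma 1/30

Dayo, as surviving spouse, takes 1/2.
The remaining 1/2 passes to Yetunde's descendants per stirpes.
The 1/2 is divided into 5 equal shares of 1/10 among Temitope, Ebele, Kehinde, Ronke, Folake.
Temitope is living and takes 1/10.
Ebele is living and takes 1/10.
Kehinde is living and takes 1/10.
Ronke predeceased; the 1/10 allotted to Ronke's branch passes to Ronke's issue by representation.
Lanre's line is the sole branch at this level, so the full 1/10 passes to Lanre's issue by representation.
The 1/10 is divided into 2 equal shares of 1/20 among Chukwudi, Segun.
Chukwudi is living and takes 1/20.
Segun predeceased; the 1/20 allotted to Segun's branch passes to Segun's issue by representation.
The 1/20 is divided into 4 equal shares of 1/80 among Gbenga, Ifeoma, Bankole, Morounke.
Gbenga is living and takes 1/80.
Ifeoma is living and takes 1/80.
Bankole is living and takes 1/80.
Morounke is living and takes 1/80.
Folake predeceased; the 1/10 allotted to Folake's branch passes to Folake's issue by representation.
The 1/10 is divided into 3 equal shares of 1/30 among Adaeze, Zainab, Uzoma.
Adaeze is living and takes 1/30.
Zainab predeceased; the 1/30 allotted to Zainab's branch passes to Zainab's issue by representation.
Abiodun is the sole taker at this level and receives the full 1/30.
Uzoma is living and takes 1/30.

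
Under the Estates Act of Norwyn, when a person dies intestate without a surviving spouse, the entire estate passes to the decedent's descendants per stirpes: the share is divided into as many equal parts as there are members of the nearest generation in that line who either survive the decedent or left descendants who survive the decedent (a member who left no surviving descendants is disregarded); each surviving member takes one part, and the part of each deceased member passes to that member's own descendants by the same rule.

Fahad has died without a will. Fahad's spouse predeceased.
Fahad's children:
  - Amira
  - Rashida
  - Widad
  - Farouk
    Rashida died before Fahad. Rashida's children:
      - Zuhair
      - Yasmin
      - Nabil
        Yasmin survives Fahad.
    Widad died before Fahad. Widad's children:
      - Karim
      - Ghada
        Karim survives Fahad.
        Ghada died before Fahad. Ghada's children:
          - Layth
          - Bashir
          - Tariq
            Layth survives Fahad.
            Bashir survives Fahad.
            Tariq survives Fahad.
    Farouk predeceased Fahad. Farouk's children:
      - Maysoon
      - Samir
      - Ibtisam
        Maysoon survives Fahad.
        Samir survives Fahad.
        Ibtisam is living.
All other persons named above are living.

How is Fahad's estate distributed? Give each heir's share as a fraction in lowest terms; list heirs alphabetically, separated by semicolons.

Amira 1/4; Bashir 1/24; Ibtisam 1/12; Karim 1/8; Layth 1/24; Maysoon 1/12; Nabil 1/12; Samir 1/12; Tariq 1/24; Yasmin 1/12; Zuhair 1/12

There is no surviving spouse, so the entire estate passes to Fahad's descendants per stirpes.
The estate is divided into 4 equal shares of 1/4 among Amira, Rashida, Widad, Farouk.
Amira is living and takes 1/4.
Rashida predeceased; the 1/4 allotted to Rashida's branch passes to Rashida's issue by representation.
The 1/4 is divided into 3 equal shares of 1/12 among Zuhair, Yasmin, Nabil.
Zuhair is living and takes 1/12.
Yasmin is living and takes 1/12.
Nabil is living and takes 1/12.
Widad predeceased; the 1/4 allotted to Widad's branch passes to Widad's issue by representation.
The 1/4 is divided into 2 equal shares of 1/8 among Karim, Ghada.
Karim is living and takes 1/8.
Ghada predeceased; the 1/8 allotted to Ghada's branch passes to Ghada's issue by representation.
The 1/8 is divided into 3 equal shares of 1/24 among Layth, Bashir, Tariq.
Layth is living and takes 1/24.
Bashir is living and takes 1/24.
Tariq is living and takes 1/24.
Farouk predeceased; the 1/4 allotted to Farouk's branch passes to Farouk's issue by representation.
The 1/4 is divided into 3 equal shares of 1/12 among Maysoon, Samir, Ibtisam.
Maysoon is living and takes 1/12.
Samir is living and takes 1/12.
Ibtisam is living and takes 1/12.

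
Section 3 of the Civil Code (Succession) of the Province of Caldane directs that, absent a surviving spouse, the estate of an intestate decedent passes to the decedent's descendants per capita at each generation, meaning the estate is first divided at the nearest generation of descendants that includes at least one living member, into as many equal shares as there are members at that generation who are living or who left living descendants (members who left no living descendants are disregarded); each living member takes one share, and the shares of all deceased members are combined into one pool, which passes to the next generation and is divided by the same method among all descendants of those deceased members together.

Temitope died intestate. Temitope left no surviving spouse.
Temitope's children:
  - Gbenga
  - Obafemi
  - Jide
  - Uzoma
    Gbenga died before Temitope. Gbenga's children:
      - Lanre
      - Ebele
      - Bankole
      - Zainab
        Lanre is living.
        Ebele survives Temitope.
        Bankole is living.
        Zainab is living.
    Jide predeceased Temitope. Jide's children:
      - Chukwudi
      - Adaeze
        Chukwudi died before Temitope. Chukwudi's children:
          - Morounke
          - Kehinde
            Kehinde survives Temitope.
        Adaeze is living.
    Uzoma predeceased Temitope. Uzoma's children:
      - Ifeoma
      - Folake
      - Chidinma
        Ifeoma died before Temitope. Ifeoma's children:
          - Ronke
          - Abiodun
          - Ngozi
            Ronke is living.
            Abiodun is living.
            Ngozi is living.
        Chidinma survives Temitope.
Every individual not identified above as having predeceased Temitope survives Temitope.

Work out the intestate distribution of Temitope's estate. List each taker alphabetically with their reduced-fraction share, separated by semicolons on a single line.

Abiodun 1/30; Adaeze 1/12; Bankole 1/12; Chidinma 1/12; Ebele 1/12; Folake 1/12; Kehinde 1/30; Lanre 1/12; Morounke 1/30; Ngozi 1/30; Obafemi 1/4; Ronke 1/30; Zainab 1/12

There is no surviving spouse, so the entire estate passes to Temitope's descendants per capita at each generation.
At generation 1 (Gbenga, Obafemi, Jide, Uzoma) there are 4 shares of (1)/4 = 1/4 each.
Living: Obafemi — each takes 1/4.
Deceased: Gbenga, Jide, and Uzoma. Their combined 3/4 is pooled and carried to generation 2.
At generation 2 (Lanre, Ebele, Bankole, Zainab, Chukwudi, Adaeze, Ifeoma, Folake, Chidinma) there are 9 shares of (3/4)/9 = 1/12 each.
Living: Lanre, Ebele, Bankole, Zainab, Adaeze, Folake, and Chidinma — each takes 1/12.
Deceased: Chukwudi and Ifeoma. Their combined 1/6 is pooled and carried to generation 3.
At generation 3 (Morounke, Kehinde, Ronke, Abiodun, Ngozi) there are 5 shares of (1/6)/5 = 1/30 each.
Living: Morounke, Kehinde, Ronke, Abiodun, and Ngozi — each takes 1/30.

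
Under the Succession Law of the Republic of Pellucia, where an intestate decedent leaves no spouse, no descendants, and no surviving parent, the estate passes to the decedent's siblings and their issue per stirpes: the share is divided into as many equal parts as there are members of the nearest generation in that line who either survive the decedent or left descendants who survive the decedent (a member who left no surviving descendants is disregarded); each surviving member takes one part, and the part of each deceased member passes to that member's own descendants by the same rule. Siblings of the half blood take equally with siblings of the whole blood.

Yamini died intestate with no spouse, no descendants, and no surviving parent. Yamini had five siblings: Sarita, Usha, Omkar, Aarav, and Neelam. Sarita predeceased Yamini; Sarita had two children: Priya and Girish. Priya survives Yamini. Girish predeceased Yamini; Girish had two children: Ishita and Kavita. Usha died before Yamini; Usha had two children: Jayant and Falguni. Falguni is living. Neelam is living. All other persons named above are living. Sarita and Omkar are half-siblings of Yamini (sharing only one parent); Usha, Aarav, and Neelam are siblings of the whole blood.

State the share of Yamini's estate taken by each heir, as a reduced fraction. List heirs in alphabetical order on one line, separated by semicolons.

Aarav 1/5; Falguni 1/10; Ishita 1/20; Jayant 1/10; Kavita 1/20; Neelam 1/5; Omkar 1/5; Priya 1/10

No spouse, descendants, or parent survives, so the estate passes to Yamini's siblings per stirpes.
Half-blood and whole-blood siblings take equally under the stated rule.
The estate is divided into 5 equal shares of 1/5 among Sarita, Usha, Omkar, Aarav, Neelam.
Sarita predeceased; the 1/5 allotted to Sarita's branch passes to Sarita's issue by representation.
The 1/5 is divided into 2 equal shares of 1/10 among Priya, Girish.
Priya is living and takes 1/10.
Girish predeceased; the 1/10 allotted to Girish's branch passes to Girish's issue by representation.
The 1/10 is divided into 2 equal shares of 1/20 among Ishita, Kavita.
Ishita is living and takes 1/20.
Kavita is living and takes 1/20.
Usha predeceased; the 1/5 allotted to Usha's branch passes to Usha's issue by representation.
The 1/5 is divided into 2 equal shares of 1/10 among Jayant, Falguni.
Jayant is living and takes 1/10.
Falguni is living and takes 1/10.
Omkar is living and takes 1/5.
Aarav is living and takes 1/5.
Neelam is living and takes 1/5.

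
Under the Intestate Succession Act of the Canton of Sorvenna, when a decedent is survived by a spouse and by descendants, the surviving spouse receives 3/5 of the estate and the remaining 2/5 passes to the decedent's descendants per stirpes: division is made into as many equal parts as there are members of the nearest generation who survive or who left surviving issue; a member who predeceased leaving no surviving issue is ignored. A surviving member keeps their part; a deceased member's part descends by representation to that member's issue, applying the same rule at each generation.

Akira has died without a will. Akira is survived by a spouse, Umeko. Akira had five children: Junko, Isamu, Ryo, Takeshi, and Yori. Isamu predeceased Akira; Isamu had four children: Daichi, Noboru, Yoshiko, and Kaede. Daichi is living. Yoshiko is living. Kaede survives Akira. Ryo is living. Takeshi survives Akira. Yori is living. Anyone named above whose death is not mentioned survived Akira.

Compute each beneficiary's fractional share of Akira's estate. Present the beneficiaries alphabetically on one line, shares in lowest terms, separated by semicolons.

Umeko, as surviving spouse, takes 3/5.
The remaining 2/5 passes to Akira's descendants per stirpes.
The 2/5 is divided into 5 equal shares of 2/25 among Junko, Isamu, Ryo, Takeshi, Yori.
Junko is living and takes 2/25.
Isamu predeceased; the 2/25 allotted to Isamu's branch passes to Isamu's issue by representation.
The 2/25 is divided into 4 equal shares of 1/50 among Daichi, Noboru, Yoshiko, Kaede.
Daichi is living and takes 1/50.
Noboru is living and takes 1/50.
Yoshiko is living and takes 1/50.
Kaede is living and takes 1/50.
Ryo is living and takes 2/25.
Takeshi is living and takes 2/25.
Yori is living and takes 2/25.

Daichi 1/50; Junko 2/25; Kaede 1/50; Noboru 1/50; Ryo 2/25; Takeshi 2/25; Umeko 3/5; Yori 2/25; Yoshiko 1/50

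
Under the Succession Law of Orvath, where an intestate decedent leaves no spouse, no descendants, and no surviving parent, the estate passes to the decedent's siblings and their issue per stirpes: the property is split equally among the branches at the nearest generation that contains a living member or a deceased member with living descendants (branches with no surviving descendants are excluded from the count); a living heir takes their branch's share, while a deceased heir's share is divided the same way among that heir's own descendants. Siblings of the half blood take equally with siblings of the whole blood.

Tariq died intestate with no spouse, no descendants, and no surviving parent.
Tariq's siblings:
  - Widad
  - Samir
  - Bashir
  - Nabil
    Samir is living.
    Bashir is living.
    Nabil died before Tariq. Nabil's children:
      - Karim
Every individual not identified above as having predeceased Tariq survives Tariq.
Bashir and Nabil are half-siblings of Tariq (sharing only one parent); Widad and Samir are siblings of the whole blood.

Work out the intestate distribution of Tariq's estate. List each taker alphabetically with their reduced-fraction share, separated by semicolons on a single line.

No spouse, descendants, or parent survives, so the estate passes to Tariq's siblings per stirpes.
Half-blood and whole-blood siblings take equally under the stated rule.
The estate is divided into 4 equal shares of 1/4 among Widad, Samir, Bashir, Nabil.
Widad is living and takes 1/4.
Samir is living and takes 1/4.
Bashir is living and takes 1/4.
Nabil predeceased; the 1/4 allotted to Nabil's branch passes to Nabil's issue by representation.
Karim is the sole taker at this level and receives the full 1/4.

Bashir 1/4; Karim 1/4; Samir 1/4; Widad 1/4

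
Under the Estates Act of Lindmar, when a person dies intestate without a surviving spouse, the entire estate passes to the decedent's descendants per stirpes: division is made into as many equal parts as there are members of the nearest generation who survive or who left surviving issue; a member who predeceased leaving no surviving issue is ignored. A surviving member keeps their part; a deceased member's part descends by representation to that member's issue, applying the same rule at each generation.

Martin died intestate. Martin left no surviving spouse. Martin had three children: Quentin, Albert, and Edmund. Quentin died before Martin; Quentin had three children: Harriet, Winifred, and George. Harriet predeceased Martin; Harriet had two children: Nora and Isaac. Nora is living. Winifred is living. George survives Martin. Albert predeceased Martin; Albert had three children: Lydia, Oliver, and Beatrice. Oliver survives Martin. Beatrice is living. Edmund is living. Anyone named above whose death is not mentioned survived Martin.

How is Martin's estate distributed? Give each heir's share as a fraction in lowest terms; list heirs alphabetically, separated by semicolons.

Beatrice 1/9; Edmund 1/3; George 1/9; Isaac 1/18; Lydia 1/9; Nora 1/18; Oliver 1/9; Winifred 1/9

There is no surviving spouse, so the entire estate passes to Martin's descendants per stirpes.
The estate is divided into 3 equal shares of 1/3 among Quentin, Albert, Edmund.
Quentin predeceased; the 1/3 allotted to Quentin's branch passes to Quentin's issue by representation.
The 1/3 is divided into 3 equal shares of 1/9 among Harriet, Winifred, George.
Harriet predeceased; the 1/9 allotted to Harriet's branch passes to Harriet's issue by representation.
The 1/9 is divided into 2 equal shares of 1/18 among Nora, Isaac.
Nora is living and takes 1/18.
Isaac is living and takes 1/18.
Winifred is living and takes 1/9.
George is living and takes 1/9.
Albert predeceased; the 1/3 allotted to Albert's branch passes to Albert's issue by representation.
The 1/3 is divided into 3 equal shares of 1/9 among Lydia, Oliver, Beatrice.
Lydia is living and takes 1/9.
Oliver is living and takes 1/9.
Beatrice is living and takes 1/9.
Edmund is living and takes 1/3.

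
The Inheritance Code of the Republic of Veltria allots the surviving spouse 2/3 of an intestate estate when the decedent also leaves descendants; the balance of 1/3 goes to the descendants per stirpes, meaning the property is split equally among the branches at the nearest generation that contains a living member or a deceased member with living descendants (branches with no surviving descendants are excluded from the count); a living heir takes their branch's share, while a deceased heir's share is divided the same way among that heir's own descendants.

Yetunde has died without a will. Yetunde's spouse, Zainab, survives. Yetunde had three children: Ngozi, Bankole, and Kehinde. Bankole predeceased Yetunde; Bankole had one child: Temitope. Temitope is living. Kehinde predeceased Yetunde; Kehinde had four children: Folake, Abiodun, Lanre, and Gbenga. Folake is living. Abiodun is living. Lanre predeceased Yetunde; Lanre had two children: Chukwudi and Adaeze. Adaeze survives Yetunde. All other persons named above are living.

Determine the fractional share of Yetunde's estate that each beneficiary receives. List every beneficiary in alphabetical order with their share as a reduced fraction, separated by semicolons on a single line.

Zainab, as surviving spouse, takes 2/3.
The remaining 1/3 passes to Yetunde's descendants per stirpes.
The 1/3 is divided into 3 equal shares of 1/9 among Ngozi, Bankole, Kehinde.
Ngozi is living and takes 1/9.
Bankole predeceased; the 1/9 allotted to Bankole's branch passes to Bankole's issue by representation.
Temitope is the sole taker at this level and receives the full 1/9.
Kehinde predeceased; the 1/9 allotted to Kehinde's branch passes to Kehinde's issue by representation.
The 1/9 is divided into 4 equal shares of 1/36 among Folake, Abiodun, Lanre, Gbenga.
Folake is living and takes 1/36.
Abiodun is living and takes 1/36.
Lanre predeceased; the 1/36 allotted to Lanre's branch passes to Lanre's issue by representation.
The 1/36 is divided into 2 equal shares of 1/72 among Chukwudi, Adaeze.
Chukwudi is living and takes 1/72.
Adaeze is living and takes 1/72.
Gbenga is living and takes 1/36.

Abiodun 1/36; Adaeze 1/72; Chukwudi 1/72; Folake 1/36; Gbenga 1/36; Ngozi 1/9; Temitope 1/9; Zainab 2/3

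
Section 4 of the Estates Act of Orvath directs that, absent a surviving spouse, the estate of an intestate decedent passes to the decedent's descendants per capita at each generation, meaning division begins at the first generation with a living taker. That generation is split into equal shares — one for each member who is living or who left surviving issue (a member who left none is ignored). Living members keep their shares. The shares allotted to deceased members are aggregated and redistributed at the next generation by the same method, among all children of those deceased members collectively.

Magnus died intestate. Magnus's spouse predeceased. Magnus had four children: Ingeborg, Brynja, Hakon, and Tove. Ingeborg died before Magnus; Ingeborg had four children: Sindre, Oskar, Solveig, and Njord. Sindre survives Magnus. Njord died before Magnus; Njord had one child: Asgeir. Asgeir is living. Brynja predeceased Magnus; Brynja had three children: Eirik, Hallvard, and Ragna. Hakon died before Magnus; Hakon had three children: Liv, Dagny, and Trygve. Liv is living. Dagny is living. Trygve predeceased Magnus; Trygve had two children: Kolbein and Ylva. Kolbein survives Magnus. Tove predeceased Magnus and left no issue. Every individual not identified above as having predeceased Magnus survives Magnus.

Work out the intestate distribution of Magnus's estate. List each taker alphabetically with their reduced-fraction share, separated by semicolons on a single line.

There is no surviving spouse, so the entire estate passes to Magnus's descendants per capita at each generation.
No one at generation 1 (Ingeborg, Brynja, Hakon) is living; moving to the next generation.
At generation 2 (Sindre, Oskar, Solveig, Njord, Eirik, Hallvard, Ragna, Liv, Dagny, Trygve) there are 10 shares of (1)/10 = 1/10 each.
Living: Sindre, Oskar, Solveig, Eirik, Hallvard, Ragna, Liv, and Dagny — each takes 1/10.
Deceased: Njord and Trygve. Their combined 1/5 is pooled and carried to generation 3.
At generation 3 (Asgeir, Kolbein, Ylva) there are 3 shares of (1/5)/3 = 1/15 each.
Living: Asgeir, Kolbein, and Ylva — each takes 1/15.

Asgeir 1/15; Dagny 1/10; Eirik 1/10; Hallvard 1/10; Kolbein 1/15; Liv 1/10; Oskar 1/10; Ragna 1/10; Sindre 1/10; Solveig 1/10; Ylva 1/15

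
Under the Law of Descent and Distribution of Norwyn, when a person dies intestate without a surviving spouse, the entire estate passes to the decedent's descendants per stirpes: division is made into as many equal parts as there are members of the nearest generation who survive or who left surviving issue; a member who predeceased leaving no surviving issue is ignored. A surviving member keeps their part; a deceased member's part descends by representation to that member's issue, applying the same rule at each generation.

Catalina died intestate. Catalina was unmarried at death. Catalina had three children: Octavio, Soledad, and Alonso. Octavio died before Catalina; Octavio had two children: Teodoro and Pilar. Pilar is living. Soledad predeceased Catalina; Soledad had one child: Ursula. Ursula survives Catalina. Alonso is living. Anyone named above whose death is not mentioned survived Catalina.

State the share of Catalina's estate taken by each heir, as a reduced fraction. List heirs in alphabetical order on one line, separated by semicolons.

There is no surviving spouse, so the entire estate passes to Catalina's descendants per stirpes.
The estate is divided into 3 equal shares of 1/3 among Octavio, Soledad, Alonso.
Octavio predeceased; the 1/3 allotted to Octavio's branch passes to Octavio's issue by representation.
The 1/3 is divided into 2 equal shares of 1/6 among Teodoro, Pilar.
Teodoro is living and takes 1/6.
Pilar is living and takes 1/6.
Soledad predeceased; the 1/3 allotted to Soledad's branch passes to Soledad's issue by representation.
Ursula is the sole taker at this level and receives the full 1/3.
Alonso is living and takes 1/3.

Alonso 1/3; Pilar 1/6; Teodoro 1/6; Ursula 1/3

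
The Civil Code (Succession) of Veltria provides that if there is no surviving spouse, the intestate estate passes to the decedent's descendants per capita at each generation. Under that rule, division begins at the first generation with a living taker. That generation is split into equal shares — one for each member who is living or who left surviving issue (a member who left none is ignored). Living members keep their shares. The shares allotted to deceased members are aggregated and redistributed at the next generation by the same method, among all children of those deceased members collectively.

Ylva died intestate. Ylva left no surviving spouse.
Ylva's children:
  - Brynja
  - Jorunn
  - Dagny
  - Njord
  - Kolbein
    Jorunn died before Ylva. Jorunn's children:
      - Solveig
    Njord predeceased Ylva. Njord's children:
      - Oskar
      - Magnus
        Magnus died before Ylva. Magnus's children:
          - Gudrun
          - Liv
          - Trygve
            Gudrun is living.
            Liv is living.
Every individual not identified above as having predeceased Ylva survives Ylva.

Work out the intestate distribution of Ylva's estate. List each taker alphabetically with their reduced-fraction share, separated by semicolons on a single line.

There is no surviving spouse, so the entire estate passes to Ylva's descendants per capita at each generation.
At generation 1 (Brynja, Jorunn, Dagny, Njord, Kolbein) there are 5 shares of (1)/5 = 1/5 each.
Living: Brynja, Dagny, and Kolbein — each takes 1/5.
Deceased: Jorunn and Njord. Their combined 2/5 is pooled and carried to generation 2.
At generation 2 (Solveig, Oskar, Magnus) there are 3 shares of (2/5)/3 = 2/15 each.
Living: Solveig and Oskar — each takes 2/15.
Deceased: Magnus. That 2/15 share is carried to generation 3.
At generation 3 (Gudrun, Liv, Trygve) there are 3 shares of (2/15)/3 = 2/45 each.
Living: Gudrun, Liv, and Trygve — each takes 2/45.

Brynja 1/5; Dagny 1/5; Gudrun 2/45; Kolbein 1/5; Liv 2/45; Oskar 2/15; Solveig 2/15; Trygve 2/45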